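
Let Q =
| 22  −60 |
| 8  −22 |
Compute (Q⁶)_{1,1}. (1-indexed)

64

tr Q = 0 and det Q = −4, so the characteristic polynomial is λ² − (0)λ + (−4) with roots 2 and −2.
Eigenvectors give P = [[−3, 5], [−1, 2]] with P⁻¹ = [[−2, 5], [−1, 3]], and Q = P·diag(2, −2)·P⁻¹.
Then Q⁶ = P·diag(64, 64)·P⁻¹ = [[−192, 320], [−64, 128]] · [[−2, 5], [−1, 3]] = [[64, 0], [0, 64]].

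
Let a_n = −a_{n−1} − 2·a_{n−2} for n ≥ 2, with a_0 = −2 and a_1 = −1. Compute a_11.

21

With companion matrix B = [[−1, −2], [1, 0]], [a_n, a_{n−1}]ᵀ = B·[a_{n−1}, a_{n−2}]ᵀ, so [a_11, a_10]ᵀ = B^10·[a_1, a_0]ᵀ.
B^10 = [[23, −22], [11, 34]], giving [a_11, a_10]ᵀ = [[21], [−79]].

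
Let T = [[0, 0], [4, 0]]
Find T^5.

T is strictly triangular, hence nilpotent: T^2 = 0, so T^5 = 0.

[[0, 0], [0, 0]]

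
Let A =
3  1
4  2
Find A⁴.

A² = [[13, 5], [20, 8]]
A³ = [[59, 23], [92, 36]]
A⁴ = [[269, 105], [420, 164]]

[[269, 105], [420, 164]]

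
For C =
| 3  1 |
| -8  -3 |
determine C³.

[[3, 1], [-8, -3]]

C² = I (check: tr C = 0 and det C = -1), so C³ = C since 3 is odd.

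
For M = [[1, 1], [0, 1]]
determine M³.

[[1, 3], [0, 1]]

M = I + N where N = [[0, 1], [0, 0]] is strictly upper-triangular, so N² = 0.
(I + N)³ = I + 3·N = [[1, 3], [0, 1]].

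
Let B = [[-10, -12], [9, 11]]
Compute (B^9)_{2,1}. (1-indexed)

tr B = 1 and det B = -2, so the characteristic polynomial is λ² − (1)λ + (-2) with roots 2 and -1.
Eigenvectors give P = [[-1, 4], [1, -3]] with P⁻¹ = [[3, 4], [1, 1]], and B = P·diag(2, -1)·P⁻¹.
Then B^9 = P·diag(512, -1)·P⁻¹ = [[-512, -4], [512, 3]] · [[3, 4], [1, 1]] = [[-1540, -2052], [1539, 2051]].

1539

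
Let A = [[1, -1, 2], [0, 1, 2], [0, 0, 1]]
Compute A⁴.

A = I + N where N = [[0, -1, 2], [0, 0, 2], [0, 0, 0]] is strictly upper-triangular, so N³ = 0.
(I + N)⁴ = I + 4·N + 6·N² = [[1, -4, -4], [0, 1, 8], [0, 0, 1]].

[[1, -4, -4], [0, 1, 8], [0, 0, 1]]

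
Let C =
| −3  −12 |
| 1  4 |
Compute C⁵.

[[−3, −12], [1, 4]]

C² = C (a projection; rank 1, trace 1), so C⁵ = C.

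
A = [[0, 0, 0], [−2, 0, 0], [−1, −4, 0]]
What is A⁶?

[[0, 0, 0], [0, 0, 0], [0, 0, 0]]

A is strictly triangular, hence nilpotent: A³ = 0, so A⁶ = 0.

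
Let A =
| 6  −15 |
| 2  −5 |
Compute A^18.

[[6, −15], [2, −5]]

A² = A (a projection; rank 1, trace 1), so A^18 = A.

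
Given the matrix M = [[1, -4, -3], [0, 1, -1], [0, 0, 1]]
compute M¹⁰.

M = I + N where N = [[0, -4, -3], [0, 0, -1], [0, 0, 0]] is strictly upper-triangular, so N³ = 0.
(I + N)¹⁰ = I + 10·N + 45·N² = [[1, -40, 150], [0, 1, -10], [0, 0, 1]].

[[1, -40, 150], [0, 1, -10], [0, 0, 1]]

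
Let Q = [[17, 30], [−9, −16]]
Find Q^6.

tr Q = 1 and det Q = −2, so the characteristic polynomial is λ² − (1)λ + (−2) with roots 2 and −1.
Eigenvectors give P = [[2, 5], [−1, −3]] with P⁻¹ = [[3, 5], [−1, −2]], and Q = P·diag(2, −1)·P⁻¹.
Then Q^6 = P·diag(64, 1)·P⁻¹ = [[128, 5], [−64, −3]] · [[3, 5], [−1, −2]] = [[379, 630], [−189, −314]].

[[379, 630], [−189, −314]]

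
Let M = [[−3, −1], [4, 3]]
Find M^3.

[[−15, −5], [20, 15]]

M^2 = [[5, 0], [0, 5]]
M^3 = [[−15, −5], [20, 15]]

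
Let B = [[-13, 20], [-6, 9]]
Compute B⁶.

tr B = -4 and det B = 3, so the characteristic polynomial is λ² − (-4)λ + (3) with roots -3 and -1.
Eigenvectors give P = [[2, -5], [1, -3]] with P⁻¹ = [[3, -5], [1, -2]], and B = P·diag(-3, -1)·P⁻¹.
Then B⁶ = P·diag(729, 1)·P⁻¹ = [[1458, -5], [729, -3]] · [[3, -5], [1, -2]] = [[4369, -7280], [2184, -3639]].

[[4369, -7280], [2184, -3639]]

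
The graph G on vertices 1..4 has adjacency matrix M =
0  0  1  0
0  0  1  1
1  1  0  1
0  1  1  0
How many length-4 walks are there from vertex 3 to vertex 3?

The number of length-4 walks from vertex 3 to vertex 3 is entry (3,3) of M⁴, where M is the adjacency matrix.
M² = [[1, 1, 0, 1], [1, 2, 1, 1], [0, 1, 3, 1], [1, 1, 1, 2]]
M³ = [[0, 1, 3, 1], [1, 2, 4, 3], [3, 4, 2, 4], [1, 3, 4, 2]]
M⁴ = [[3, 4, 2, 4], [4, 7, 6, 6], [2, 6, 11, 6], [4, 6, 6, 7]]

11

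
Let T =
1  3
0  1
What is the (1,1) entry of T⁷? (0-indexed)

T = I + N where N = [[0, 3], [0, 0]] is strictly upper-triangular, so N² = 0.
(I + N)⁷ = I + 7·N = [[1, 21], [0, 1]].

1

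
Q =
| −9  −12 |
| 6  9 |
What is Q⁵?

tr Q = 0 and det Q = −9, so the characteristic polynomial is λ² − (0)λ + (−9) with roots −3 and 3.
Eigenvectors give P = [[2, −1], [−1, 1]] with P⁻¹ = [[1, 1], [1, 2]], and Q = P·diag(−3, 3)·P⁻¹.
Then Q⁵ = P·diag(−243, 243)·P⁻¹ = [[−486, −243], [243, 243]] · [[1, 1], [1, 2]] = [[−729, −972], [486, 729]].

[[−729, −972], [486, 729]]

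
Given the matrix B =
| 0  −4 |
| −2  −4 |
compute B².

[[8, 16], [8, 24]]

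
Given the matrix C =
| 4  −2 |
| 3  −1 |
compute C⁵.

tr C = 3 and det C = 2, so the characteristic polynomial is λ² − (3)λ + (2) with roots 1 and 2.
Eigenvectors give P = [[−2, 1], [−3, 1]] with P⁻¹ = [[1, −1], [3, −2]], and C = P·diag(1, 2)·P⁻¹.
Then C⁵ = P·diag(1, 32)·P⁻¹ = [[−2, 32], [−3, 32]] · [[1, −1], [3, −2]] = [[94, −62], [93, −61]].

[[94, −62], [93, −61]]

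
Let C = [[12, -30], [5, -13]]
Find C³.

tr C = -1 and det C = -6, so the characteristic polynomial is λ² − (-1)λ + (-6) with roots 2 and -3.
Eigenvectors give P = [[3, -2], [1, -1]] with P⁻¹ = [[1, -2], [1, -3]], and C = P·diag(2, -3)·P⁻¹.
Then C³ = P·diag(8, -27)·P⁻¹ = [[24, 54], [8, 27]] · [[1, -2], [1, -3]] = [[78, -210], [35, -97]].

[[78, -210], [35, -97]]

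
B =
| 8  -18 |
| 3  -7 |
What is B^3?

tr B = 1 and det B = -2, so the characteristic polynomial is λ² − (1)λ + (-2) with roots -1 and 2.
Eigenvectors give P = [[2, 3], [1, 1]] with P⁻¹ = [[-1, 3], [1, -2]], and B = P·diag(-1, 2)·P⁻¹.
Then B^3 = P·diag(-1, 8)·P⁻¹ = [[-2, 24], [-1, 8]] · [[-1, 3], [1, -2]] = [[26, -54], [9, -19]].

[[26, -54], [9, -19]]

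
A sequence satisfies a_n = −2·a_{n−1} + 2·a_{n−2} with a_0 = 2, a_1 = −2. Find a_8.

3104

With companion matrix Q = [[−2, 2], [1, 0]], [a_n, a_{n−1}]ᵀ = Q·[a_{n−1}, a_{n−2}]ᵀ, so [a_8, a_7]ᵀ = Q⁷·[a_1, a_0]ᵀ.
Q⁷ = [[−896, 656], [328, −240]], giving [a_8, a_7]ᵀ = [[3104], [−1136]].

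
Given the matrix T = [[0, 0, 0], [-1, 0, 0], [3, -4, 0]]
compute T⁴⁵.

T is strictly triangular, hence nilpotent: T³ = 0, so T⁴⁵ = 0.

[[0, 0, 0], [0, 0, 0], [0, 0, 0]]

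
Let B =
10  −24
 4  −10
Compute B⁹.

[[2560, −6144], [1024, −2560]]

tr B = 0 and det B = −4, so the characteristic polynomial is λ² − (0)λ + (−4) with roots 2 and −2.
Eigenvectors give P = [[3, 2], [1, 1]] with P⁻¹ = [[1, −2], [−1, 3]], and B = P·diag(2, −2)·P⁻¹.
Then B⁹ = P·diag(512, −512)·P⁻¹ = [[1536, −1024], [512, −512]] · [[1, −2], [−1, 3]] = [[2560, −6144], [1024, −2560]].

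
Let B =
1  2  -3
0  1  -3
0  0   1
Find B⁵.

B = I + N where N = [[0, 2, -3], [0, 0, -3], [0, 0, 0]] is strictly upper-triangular, so N³ = 0.
(I + N)⁵ = I + 5·N + 10·N² = [[1, 10, -75], [0, 1, -15], [0, 0, 1]].

[[1, 10, -75], [0, 1, -15], [0, 0, 1]]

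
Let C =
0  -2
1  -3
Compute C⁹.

tr C = -3 and det C = 2, so the characteristic polynomial is λ² − (-3)λ + (2) with roots -2 and -1.
Eigenvectors give P = [[-1, 2], [-1, 1]] with P⁻¹ = [[1, -2], [1, -1]], and C = P·diag(-2, -1)·P⁻¹.
Then C⁹ = P·diag(-512, -1)·P⁻¹ = [[512, -2], [512, -1]] · [[1, -2], [1, -1]] = [[510, -1022], [511, -1023]].

[[510, -1022], [511, -1023]]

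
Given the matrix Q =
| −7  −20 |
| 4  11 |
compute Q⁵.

[[−967, −2420], [484, 1211]]

tr Q = 4 and det Q = 3, so the characteristic polynomial is λ² − (4)λ + (3) with roots 1 and 3.
Eigenvectors give P = [[5, 2], [−2, −1]] with P⁻¹ = [[1, 2], [−2, −5]], and Q = P·diag(1, 3)·P⁻¹.
Then Q⁵ = P·diag(1, 243)·P⁻¹ = [[5, 486], [−2, −243]] · [[1, 2], [−2, −5]] = [[−967, −2420], [484, 1211]].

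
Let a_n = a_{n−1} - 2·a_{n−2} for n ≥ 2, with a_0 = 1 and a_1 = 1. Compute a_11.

With companion matrix M = [[1, -2], [1, 0]], [a_n, a_{n−1}]ᵀ = M·[a_{n−1}, a_{n−2}]ᵀ, so [a_11, a_10]ᵀ = M^10·[a_1, a_0]ᵀ.
M^10 = [[23, 22], [-11, 34]], giving [a_11, a_10]ᵀ = [[45], [23]].

45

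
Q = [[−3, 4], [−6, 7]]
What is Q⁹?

tr Q = 4 and det Q = 3, so the characteristic polynomial is λ² − (4)λ + (3) with roots 3 and 1.
Eigenvectors give P = [[−2, 1], [−3, 1]] with P⁻¹ = [[1, −1], [3, −2]], and Q = P·diag(3, 1)·P⁻¹.
Then Q⁹ = P·diag(19683, 1)·P⁻¹ = [[−39366, 1], [−59049, 1]] · [[1, −1], [3, −2]] = [[−39363, 39364], [−59046, 59047]].

[[−39363, 39364], [−59046, 59047]]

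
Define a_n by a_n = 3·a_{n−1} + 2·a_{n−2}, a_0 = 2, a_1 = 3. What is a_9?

92205

With companion matrix T = [[3, 2], [1, 0]], [a_n, a_{n−1}]ᵀ = T·[a_{n−1}, a_{n−2}]ᵀ, so [a_9, a_8]ᵀ = T⁸·[a_1, a_0]ᵀ.
T⁸ = [[22363, 12558], [6279, 3526]], giving [a_9, a_8]ᵀ = [[92205], [25889]].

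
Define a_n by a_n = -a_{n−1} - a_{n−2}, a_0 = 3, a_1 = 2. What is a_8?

-5

With companion matrix M = [[-1, -1], [1, 0]], [a_n, a_{n−1}]ᵀ = M·[a_{n−1}, a_{n−2}]ᵀ, so [a_8, a_7]ᵀ = M⁷·[a_1, a_0]ᵀ.
M⁷ = [[-1, -1], [1, 0]], giving [a_8, a_7]ᵀ = [[-5], [2]].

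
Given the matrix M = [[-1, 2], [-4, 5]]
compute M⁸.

[[-6559, 6560], [-13120, 13121]]

tr M = 4 and det M = 3, so the characteristic polynomial is λ² − (4)λ + (3) with roots 1 and 3.
Eigenvectors give P = [[-1, 1], [-1, 2]] with P⁻¹ = [[-2, 1], [-1, 1]], and M = P·diag(1, 3)·P⁻¹.
Then M⁸ = P·diag(1, 6561)·P⁻¹ = [[-1, 6561], [-1, 13122]] · [[-2, 1], [-1, 1]] = [[-6559, 6560], [-13120, 13121]].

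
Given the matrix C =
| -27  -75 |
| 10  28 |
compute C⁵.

[[-1407, -4125], [550, 1618]]

tr C = 1 and det C = -6, so the characteristic polynomial is λ² − (1)λ + (-6) with roots 3 and -2.
Eigenvectors give P = [[-5, -3], [2, 1]] with P⁻¹ = [[1, 3], [-2, -5]], and C = P·diag(3, -2)·P⁻¹.
Then C⁵ = P·diag(243, -32)·P⁻¹ = [[-1215, 96], [486, -32]] · [[1, 3], [-2, -5]] = [[-1407, -4125], [550, 1618]].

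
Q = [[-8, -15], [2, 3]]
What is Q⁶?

[[4054, 9975], [-1330, -3261]]

tr Q = -5 and det Q = 6, so the characteristic polynomial is λ² − (-5)λ + (6) with roots -2 and -3.
Eigenvectors give P = [[-5, -3], [2, 1]] with P⁻¹ = [[1, 3], [-2, -5]], and Q = P·diag(-2, -3)·P⁻¹.
Then Q⁶ = P·diag(64, 729)·P⁻¹ = [[-320, -2187], [128, 729]] · [[1, 3], [-2, -5]] = [[4054, 9975], [-1330, -3261]].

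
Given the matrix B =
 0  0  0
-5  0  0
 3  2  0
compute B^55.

[[0, 0, 0], [0, 0, 0], [0, 0, 0]]

B is strictly triangular, hence nilpotent: B^3 = 0, so B^55 = 0.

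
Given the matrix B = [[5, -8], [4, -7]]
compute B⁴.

[[-79, 160], [-80, 161]]

tr B = -2 and det B = -3, so the characteristic polynomial is λ² − (-2)λ + (-3) with roots 1 and -3.
Eigenvectors give P = [[2, -1], [1, -1]] with P⁻¹ = [[1, -1], [1, -2]], and B = P·diag(1, -3)·P⁻¹.
Then B⁴ = P·diag(1, 81)·P⁻¹ = [[2, -81], [1, -81]] · [[1, -1], [1, -2]] = [[-79, 160], [-80, 161]].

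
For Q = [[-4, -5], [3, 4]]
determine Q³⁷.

[[-4, -5], [3, 4]]

Q² = I (check: tr Q = 0 and det Q = -1), so Q³⁷ = Q since 37 is odd.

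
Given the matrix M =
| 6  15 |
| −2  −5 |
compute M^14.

[[6, 15], [−2, −5]]

M² = M (a projection; rank 1, trace 1), so M^14 = M.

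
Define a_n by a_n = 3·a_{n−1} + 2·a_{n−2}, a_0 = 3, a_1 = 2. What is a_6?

1824

With companion matrix T = [[3, 2], [1, 0]], [a_n, a_{n−1}]ᵀ = T·[a_{n−1}, a_{n−2}]ᵀ, so [a_6, a_5]ᵀ = T⁵·[a_1, a_0]ᵀ.
T⁵ = [[495, 278], [139, 78]], giving [a_6, a_5]ᵀ = [[1824], [512]].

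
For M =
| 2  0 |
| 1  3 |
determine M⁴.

[[16, 0], [65, 81]]

tr M = 5 and det M = 6, so the characteristic polynomial is λ² − (5)λ + (6) with roots 3 and 2.
Eigenvectors give P = [[0, -1], [1, 1]] with P⁻¹ = [[1, 1], [-1, 0]], and M = P·diag(3, 2)·P⁻¹.
Then M⁴ = P·diag(81, 16)·P⁻¹ = [[0, -16], [81, 16]] · [[1, 1], [-1, 0]] = [[16, 0], [65, 81]].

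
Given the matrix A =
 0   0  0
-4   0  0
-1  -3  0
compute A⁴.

A is strictly triangular, hence nilpotent: A³ = 0, so A⁴ = 0.

[[0, 0, 0], [0, 0, 0], [0, 0, 0]]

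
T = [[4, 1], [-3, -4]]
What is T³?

[[52, 13], [-39, -52]]

T² = [[13, 0], [0, 13]]
T³ = [[52, 13], [-39, -52]]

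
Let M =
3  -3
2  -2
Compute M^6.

M² = M (a projection; rank 1, trace 1), so M^6 = M.

[[3, -3], [2, -2]]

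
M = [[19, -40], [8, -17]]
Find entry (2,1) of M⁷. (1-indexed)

tr M = 2 and det M = -3, so the characteristic polynomial is λ² − (2)λ + (-3) with roots -1 and 3.
Eigenvectors give P = [[2, -5], [1, -2]] with P⁻¹ = [[-2, 5], [-1, 2]], and M = P·diag(-1, 3)·P⁻¹.
Then M⁷ = P·diag(-1, 2187)·P⁻¹ = [[-2, -10935], [-1, -4374]] · [[-2, 5], [-1, 2]] = [[10939, -21880], [4376, -8753]].

4376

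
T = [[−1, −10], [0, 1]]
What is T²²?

T² = I (check: tr T = 0 and det T = −1), so T²² = I since 22 is even.

[[1, 0], [0, 1]]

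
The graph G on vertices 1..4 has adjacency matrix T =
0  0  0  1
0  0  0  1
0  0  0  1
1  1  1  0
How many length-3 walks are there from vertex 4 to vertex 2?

3

The number of length-3 walks from vertex 4 to vertex 2 is entry (4,2) of T^3, where T is the adjacency matrix.
T^2 = [[1, 1, 1, 0], [1, 1, 1, 0], [1, 1, 1, 0], [0, 0, 0, 3]]
T^3 = [[0, 0, 0, 3], [0, 0, 0, 3], [0, 0, 0, 3], [3, 3, 3, 0]]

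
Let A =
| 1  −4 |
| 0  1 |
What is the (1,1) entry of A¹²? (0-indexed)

A = I + N where N = [[0, −4], [0, 0]] is strictly upper-triangular, so N² = 0.
(I + N)¹² = I + 12·N = [[1, −48], [0, 1]].

1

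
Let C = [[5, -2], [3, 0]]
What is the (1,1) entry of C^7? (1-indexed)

6305

tr C = 5 and det C = 6, so the characteristic polynomial is λ² − (5)λ + (6) with roots 2 and 3.
Eigenvectors give P = [[-2, -1], [-3, -1]] with P⁻¹ = [[1, -1], [-3, 2]], and C = P·diag(2, 3)·P⁻¹.
Then C^7 = P·diag(128, 2187)·P⁻¹ = [[-256, -2187], [-384, -2187]] · [[1, -1], [-3, 2]] = [[6305, -4118], [6177, -3990]].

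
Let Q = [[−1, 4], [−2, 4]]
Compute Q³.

Q² = [[−7, 12], [−6, 8]]
Q³ = [[−17, 20], [−10, 8]]

[[−17, 20], [−10, 8]]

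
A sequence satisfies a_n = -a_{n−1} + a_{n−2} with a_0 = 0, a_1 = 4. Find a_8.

With companion matrix Q = [[-1, 1], [1, 0]], [a_n, a_{n−1}]ᵀ = Q·[a_{n−1}, a_{n−2}]ᵀ, so [a_8, a_7]ᵀ = Q⁷·[a_1, a_0]ᵀ.
Q⁷ = [[-21, 13], [13, -8]], giving [a_8, a_7]ᵀ = [[-84], [52]].

-84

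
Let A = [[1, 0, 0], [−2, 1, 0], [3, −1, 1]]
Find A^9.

[[1, 0, 0], [−18, 1, 0], [99, −9, 1]]

A = I + N where N = [[0, 0, 0], [−2, 0, 0], [3, −1, 0]] is strictly lower-triangular, so N^3 = 0.
(I + N)^9 = I + 9·N + 36·N^2 = [[1, 0, 0], [−18, 1, 0], [99, −9, 1]].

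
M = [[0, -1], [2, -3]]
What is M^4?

tr M = -3 and det M = 2, so the characteristic polynomial is λ² − (-3)λ + (2) with roots -1 and -2.
Eigenvectors give P = [[-1, -1], [-1, -2]] with P⁻¹ = [[-2, 1], [1, -1]], and M = P·diag(-1, -2)·P⁻¹.
Then M^4 = P·diag(1, 16)·P⁻¹ = [[-1, -16], [-1, -32]] · [[-2, 1], [1, -1]] = [[-14, 15], [-30, 31]].

[[-14, 15], [-30, 31]]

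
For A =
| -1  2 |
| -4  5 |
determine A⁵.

[[-241, 242], [-484, 485]]

tr A = 4 and det A = 3, so the characteristic polynomial is λ² − (4)λ + (3) with roots 1 and 3.
Eigenvectors give P = [[1, -1], [1, -2]] with P⁻¹ = [[2, -1], [1, -1]], and A = P·diag(1, 3)·P⁻¹.
Then A⁵ = P·diag(1, 243)·P⁻¹ = [[1, -243], [1, -486]] · [[2, -1], [1, -1]] = [[-241, 242], [-484, 485]].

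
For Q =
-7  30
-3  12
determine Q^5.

tr Q = 5 and det Q = 6, so the characteristic polynomial is λ² − (5)λ + (6) with roots 2 and 3.
Eigenvectors give P = [[10, -3], [3, -1]] with P⁻¹ = [[1, -3], [3, -10]], and Q = P·diag(2, 3)·P⁻¹.
Then Q^5 = P·diag(32, 243)·P⁻¹ = [[320, -729], [96, -243]] · [[1, -3], [3, -10]] = [[-1867, 6330], [-633, 2142]].

[[-1867, 6330], [-633, 2142]]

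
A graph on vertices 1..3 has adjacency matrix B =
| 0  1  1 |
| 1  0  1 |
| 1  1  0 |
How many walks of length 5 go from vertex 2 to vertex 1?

11

The number of length-5 walks from vertex 2 to vertex 1 is entry (2,1) of B⁵, where B is the adjacency matrix.
B² = [[2, 1, 1], [1, 2, 1], [1, 1, 2]]
B³ = [[2, 3, 3], [3, 2, 3], [3, 3, 2]]
B⁴ = [[6, 5, 5], [5, 6, 5], [5, 5, 6]]
B⁵ = [[10, 11, 11], [11, 10, 11], [11, 11, 10]]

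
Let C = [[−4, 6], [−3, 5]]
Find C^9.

tr C = 1 and det C = −2, so the characteristic polynomial is λ² − (1)λ + (−2) with roots 2 and −1.
Eigenvectors give P = [[1, 2], [1, 1]] with P⁻¹ = [[−1, 2], [1, −1]], and C = P·diag(2, −1)·P⁻¹.
Then C^9 = P·diag(512, −1)·P⁻¹ = [[512, −2], [512, −1]] · [[−1, 2], [1, −1]] = [[−514, 1026], [−513, 1025]].

[[−514, 1026], [−513, 1025]]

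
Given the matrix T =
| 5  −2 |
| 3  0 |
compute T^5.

[[665, −422], [633, −390]]

tr T = 5 and det T = 6, so the characteristic polynomial is λ² − (5)λ + (6) with roots 2 and 3.
Eigenvectors give P = [[2, 1], [3, 1]] with P⁻¹ = [[−1, 1], [3, −2]], and T = P·diag(2, 3)·P⁻¹.
Then T^5 = P·diag(32, 243)·P⁻¹ = [[64, 243], [96, 243]] · [[−1, 1], [3, −2]] = [[665, −422], [633, −390]].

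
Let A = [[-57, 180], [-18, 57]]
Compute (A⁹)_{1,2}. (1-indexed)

tr A = 0 and det A = -9, so the characteristic polynomial is λ² − (0)λ + (-9) with roots -3 and 3.
Eigenvectors give P = [[10, -3], [3, -1]] with P⁻¹ = [[1, -3], [3, -10]], and A = P·diag(-3, 3)·P⁻¹.
Then A⁹ = P·diag(-19683, 19683)·P⁻¹ = [[-196830, -59049], [-59049, -19683]] · [[1, -3], [3, -10]] = [[-373977, 1180980], [-118098, 373977]].

1180980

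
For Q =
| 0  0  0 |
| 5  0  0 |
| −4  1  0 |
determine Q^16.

[[0, 0, 0], [0, 0, 0], [0, 0, 0]]

Q is strictly triangular, hence nilpotent: Q^3 = 0, so Q^16 = 0.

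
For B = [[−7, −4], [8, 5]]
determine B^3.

tr B = −2 and det B = −3, so the characteristic polynomial is λ² − (−2)λ + (−3) with roots 1 and −3.
Eigenvectors give P = [[−1, 1], [2, −1]] with P⁻¹ = [[1, 1], [2, 1]], and B = P·diag(1, −3)·P⁻¹.
Then B^3 = P·diag(1, −27)·P⁻¹ = [[−1, −27], [2, 27]] · [[1, 1], [2, 1]] = [[−55, −28], [56, 29]].

[[−55, −28], [56, 29]]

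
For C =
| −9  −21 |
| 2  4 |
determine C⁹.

[[−134709, −402591], [38342, 114514]]

tr C = −5 and det C = 6, so the characteristic polynomial is λ² − (−5)λ + (6) with roots −3 and −2.
Eigenvectors give P = [[7, −3], [−2, 1]] with P⁻¹ = [[1, 3], [2, 7]], and C = P·diag(−3, −2)·P⁻¹.
Then C⁹ = P·diag(−19683, −512)·P⁻¹ = [[−137781, 1536], [39366, −512]] · [[1, 3], [2, 7]] = [[−134709, −402591], [38342, 114514]].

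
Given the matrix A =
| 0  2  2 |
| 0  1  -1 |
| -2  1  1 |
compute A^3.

A^2 = [[-4, 4, 0], [2, 0, -2], [-2, -2, -4]]
A^3 = [[0, -4, -12], [4, 2, 2], [8, -10, -6]]

[[0, -4, -12], [4, 2, 2], [8, -10, -6]]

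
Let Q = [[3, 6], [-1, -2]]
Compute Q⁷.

Q² = Q (a projection; rank 1, trace 1), so Q⁷ = Q.

[[3, 6], [-1, -2]]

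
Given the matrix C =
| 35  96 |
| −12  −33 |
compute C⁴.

[[721, 1920], [−240, −639]]

tr C = 2 and det C = −3, so the characteristic polynomial is λ² − (2)λ + (−3) with roots 3 and −1.
Eigenvectors give P = [[−3, −8], [1, 3]] with P⁻¹ = [[−3, −8], [1, 3]], and C = P·diag(3, −1)·P⁻¹.
Then C⁴ = P·diag(81, 1)·P⁻¹ = [[−243, −8], [81, 3]] · [[−3, −8], [1, 3]] = [[721, 1920], [−240, −639]].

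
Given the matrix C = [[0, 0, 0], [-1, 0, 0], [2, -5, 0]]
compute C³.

C is strictly triangular, hence nilpotent: C³ = 0, so C³ = 0.

[[0, 0, 0], [0, 0, 0], [0, 0, 0]]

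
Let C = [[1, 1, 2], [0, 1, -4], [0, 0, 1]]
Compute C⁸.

[[1, 8, -96], [0, 1, -32], [0, 0, 1]]

C = I + N where N = [[0, 1, 2], [0, 0, -4], [0, 0, 0]] is strictly upper-triangular, so N³ = 0.
(I + N)⁸ = I + 8·N + 28·N² = [[1, 8, -96], [0, 1, -32], [0, 0, 1]].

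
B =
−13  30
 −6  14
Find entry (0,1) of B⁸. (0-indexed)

2550

tr B = 1 and det B = −2, so the characteristic polynomial is λ² − (1)λ + (−2) with roots 2 and −1.
Eigenvectors give P = [[2, 5], [1, 2]] with P⁻¹ = [[−2, 5], [1, −2]], and B = P·diag(2, −1)·P⁻¹.
Then B⁸ = P·diag(256, 1)·P⁻¹ = [[512, 5], [256, 2]] · [[−2, 5], [1, −2]] = [[−1019, 2550], [−510, 1276]].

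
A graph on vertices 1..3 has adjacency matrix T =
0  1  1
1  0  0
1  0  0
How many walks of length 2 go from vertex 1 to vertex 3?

The number of length-2 walks from vertex 1 to vertex 3 is entry (1,3) of T², where T is the adjacency matrix.
T² = [[2, 0, 0], [0, 1, 1], [0, 1, 1]]

0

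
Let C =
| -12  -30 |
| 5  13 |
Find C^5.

[[-582, -1650], [275, 793]]

tr C = 1 and det C = -6, so the characteristic polynomial is λ² − (1)λ + (-6) with roots -2 and 3.
Eigenvectors give P = [[-3, 2], [1, -1]] with P⁻¹ = [[-1, -2], [-1, -3]], and C = P·diag(-2, 3)·P⁻¹.
Then C^5 = P·diag(-32, 243)·P⁻¹ = [[96, 486], [-32, -243]] · [[-1, -2], [-1, -3]] = [[-582, -1650], [275, 793]].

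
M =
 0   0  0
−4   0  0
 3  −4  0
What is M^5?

M is strictly triangular, hence nilpotent: M^3 = 0, so M^5 = 0.

[[0, 0, 0], [0, 0, 0], [0, 0, 0]]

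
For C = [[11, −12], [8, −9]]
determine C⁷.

tr C = 2 and det C = −3, so the characteristic polynomial is λ² − (2)λ + (−3) with roots −1 and 3.
Eigenvectors give P = [[1, 3], [1, 2]] with P⁻¹ = [[−2, 3], [1, −1]], and C = P·diag(−1, 3)·P⁻¹.
Then C⁷ = P·diag(−1, 2187)·P⁻¹ = [[−1, 6561], [−1, 4374]] · [[−2, 3], [1, −1]] = [[6563, −6564], [4376, −4377]].

[[6563, −6564], [4376, −4377]]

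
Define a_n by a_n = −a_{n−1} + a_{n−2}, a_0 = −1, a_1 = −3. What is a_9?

With companion matrix M = [[−1, 1], [1, 0]], [a_n, a_{n−1}]ᵀ = M·[a_{n−1}, a_{n−2}]ᵀ, so [a_9, a_8]ᵀ = M^8·[a_1, a_0]ᵀ.
M^8 = [[34, −21], [−21, 13]], giving [a_9, a_8]ᵀ = [[−81], [50]].

−81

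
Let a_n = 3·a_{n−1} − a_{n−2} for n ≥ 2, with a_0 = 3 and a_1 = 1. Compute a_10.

−987

With companion matrix C = [[3, −1], [1, 0]], [a_n, a_{n−1}]ᵀ = C·[a_{n−1}, a_{n−2}]ᵀ, so [a_10, a_9]ᵀ = C⁹·[a_1, a_0]ᵀ.
C⁹ = [[6765, −2584], [2584, −987]], giving [a_10, a_9]ᵀ = [[−987], [−377]].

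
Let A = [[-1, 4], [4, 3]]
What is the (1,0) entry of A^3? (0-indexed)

92

A^2 = [[17, 8], [8, 25]]
A^3 = [[15, 92], [92, 107]]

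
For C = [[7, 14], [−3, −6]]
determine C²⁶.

[[7, 14], [−3, −6]]

C² = C (a projection; rank 1, trace 1), so C²⁶ = C.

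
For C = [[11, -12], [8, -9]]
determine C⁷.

tr C = 2 and det C = -3, so the characteristic polynomial is λ² − (2)λ + (-3) with roots -1 and 3.
Eigenvectors give P = [[1, 3], [1, 2]] with P⁻¹ = [[-2, 3], [1, -1]], and C = P·diag(-1, 3)·P⁻¹.
Then C⁷ = P·diag(-1, 2187)·P⁻¹ = [[-1, 6561], [-1, 4374]] · [[-2, 3], [1, -1]] = [[6563, -6564], [4376, -4377]].

[[6563, -6564], [4376, -4377]]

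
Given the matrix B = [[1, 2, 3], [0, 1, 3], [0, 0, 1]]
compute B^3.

[[1, 6, 27], [0, 1, 9], [0, 0, 1]]

B = I + N where N = [[0, 2, 3], [0, 0, 3], [0, 0, 0]] is strictly upper-triangular, so N^3 = 0.
(I + N)^3 = I + 3·N + 3·N^2 = [[1, 6, 27], [0, 1, 9], [0, 0, 1]].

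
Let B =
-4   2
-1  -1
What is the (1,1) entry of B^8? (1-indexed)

tr B = -5 and det B = 6, so the characteristic polynomial is λ² − (-5)λ + (6) with roots -2 and -3.
Eigenvectors give P = [[1, 2], [1, 1]] with P⁻¹ = [[-1, 2], [1, -1]], and B = P·diag(-2, -3)·P⁻¹.
Then B^8 = P·diag(256, 6561)·P⁻¹ = [[256, 13122], [256, 6561]] · [[-1, 2], [1, -1]] = [[12866, -12610], [6305, -6049]].

12866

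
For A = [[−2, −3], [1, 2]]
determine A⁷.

[[−2, −3], [1, 2]]

A² = I (check: tr A = 0 and det A = −1), so A⁷ = A since 7 is odd.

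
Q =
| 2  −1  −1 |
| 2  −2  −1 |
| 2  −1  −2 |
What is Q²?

[[0, 1, 1], [−2, 3, 2], [−2, 2, 3]]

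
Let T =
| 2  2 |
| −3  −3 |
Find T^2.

[[−2, −2], [3, 3]]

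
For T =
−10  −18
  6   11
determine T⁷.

[[−388, −774], [258, 515]]

tr T = 1 and det T = −2, so the characteristic polynomial is λ² − (1)λ + (−2) with roots 2 and −1.
Eigenvectors give P = [[−3, −2], [2, 1]] with P⁻¹ = [[1, 2], [−2, −3]], and T = P·diag(2, −1)·P⁻¹.
Then T⁷ = P·diag(128, −1)·P⁻¹ = [[−384, 2], [256, −1]] · [[1, 2], [−2, −3]] = [[−388, −774], [258, 515]].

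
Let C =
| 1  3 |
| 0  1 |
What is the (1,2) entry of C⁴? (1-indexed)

C = I + N where N = [[0, 3], [0, 0]] is strictly upper-triangular, so N² = 0.
(I + N)⁴ = I + 4·N = [[1, 12], [0, 1]].

12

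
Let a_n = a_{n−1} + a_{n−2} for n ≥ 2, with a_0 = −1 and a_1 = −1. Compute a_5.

−8

With companion matrix Q = [[1, 1], [1, 0]], [a_n, a_{n−1}]ᵀ = Q·[a_{n−1}, a_{n−2}]ᵀ, so [a_5, a_4]ᵀ = Q⁴·[a_1, a_0]ᵀ.
Q⁴ = [[5, 3], [3, 2]], giving [a_5, a_4]ᵀ = [[−8], [−5]].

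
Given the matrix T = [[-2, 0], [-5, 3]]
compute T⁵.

[[-32, 0], [-275, 243]]

tr T = 1 and det T = -6, so the characteristic polynomial is λ² − (1)λ + (-6) with roots 3 and -2.
Eigenvectors give P = [[0, 1], [-1, 1]] with P⁻¹ = [[1, -1], [1, 0]], and T = P·diag(3, -2)·P⁻¹.
Then T⁵ = P·diag(243, -32)·P⁻¹ = [[0, -32], [-243, -32]] · [[1, -1], [1, 0]] = [[-32, 0], [-275, 243]].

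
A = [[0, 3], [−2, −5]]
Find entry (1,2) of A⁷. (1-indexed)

6177

tr A = −5 and det A = 6, so the characteristic polynomial is λ² − (−5)λ + (6) with roots −3 and −2.
Eigenvectors give P = [[−1, 3], [1, −2]] with P⁻¹ = [[2, 3], [1, 1]], and A = P·diag(−3, −2)·P⁻¹.
Then A⁷ = P·diag(−2187, −128)·P⁻¹ = [[2187, −384], [−2187, 256]] · [[2, 3], [1, 1]] = [[3990, 6177], [−4118, −6305]].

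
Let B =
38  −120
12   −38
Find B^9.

[[9728, −30720], [3072, −9728]]

tr B = 0 and det B = −4, so the characteristic polynomial is λ² − (0)λ + (−4) with roots 2 and −2.
Eigenvectors give P = [[10, 3], [3, 1]] with P⁻¹ = [[1, −3], [−3, 10]], and B = P·diag(2, −2)·P⁻¹.
Then B^9 = P·diag(512, −512)·P⁻¹ = [[5120, −1536], [1536, −512]] · [[1, −3], [−3, 10]] = [[9728, −30720], [3072, −9728]].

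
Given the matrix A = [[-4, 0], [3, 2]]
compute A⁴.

A² = [[16, 0], [-6, 4]]
A³ = [[-64, 0], [36, 8]]
A⁴ = [[256, 0], [-120, 16]]

[[256, 0], [-120, 16]]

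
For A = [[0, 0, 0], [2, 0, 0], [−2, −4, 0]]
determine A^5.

[[0, 0, 0], [0, 0, 0], [0, 0, 0]]

A is strictly triangular, hence nilpotent: A^3 = 0, so A^5 = 0.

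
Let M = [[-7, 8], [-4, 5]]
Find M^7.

tr M = -2 and det M = -3, so the characteristic polynomial is λ² − (-2)λ + (-3) with roots 1 and -3.
Eigenvectors give P = [[1, -2], [1, -1]] with P⁻¹ = [[-1, 2], [-1, 1]], and M = P·diag(1, -3)·P⁻¹.
Then M^7 = P·diag(1, -2187)·P⁻¹ = [[1, 4374], [1, 2187]] · [[-1, 2], [-1, 1]] = [[-4375, 4376], [-2188, 2189]].

[[-4375, 4376], [-2188, 2189]]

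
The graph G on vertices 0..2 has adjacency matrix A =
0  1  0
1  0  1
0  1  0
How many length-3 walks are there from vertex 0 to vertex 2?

0

The number of length-3 walks from vertex 0 to vertex 2 is entry (0,2) of A³, where A is the adjacency matrix.
A² = [[1, 0, 1], [0, 2, 0], [1, 0, 1]]
A³ = [[0, 2, 0], [2, 0, 2], [0, 2, 0]]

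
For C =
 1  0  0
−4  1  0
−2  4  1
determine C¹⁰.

[[1, 0, 0], [−40, 1, 0], [−740, 40, 1]]

C = I + N where N = [[0, 0, 0], [−4, 0, 0], [−2, 4, 0]] is strictly lower-triangular, so N³ = 0.
(I + N)¹⁰ = I + 10·N + 45·N² = [[1, 0, 0], [−40, 1, 0], [−740, 40, 1]].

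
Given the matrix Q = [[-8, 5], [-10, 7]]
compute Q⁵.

[[-518, 275], [-550, 307]]

tr Q = -1 and det Q = -6, so the characteristic polynomial is λ² − (-1)λ + (-6) with roots -3 and 2.
Eigenvectors give P = [[1, -1], [1, -2]] with P⁻¹ = [[2, -1], [1, -1]], and Q = P·diag(-3, 2)·P⁻¹.
Then Q⁵ = P·diag(-243, 32)·P⁻¹ = [[-243, -32], [-243, -64]] · [[2, -1], [1, -1]] = [[-518, 275], [-550, 307]].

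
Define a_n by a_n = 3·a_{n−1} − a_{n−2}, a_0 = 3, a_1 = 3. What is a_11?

32838

With companion matrix A = [[3, −1], [1, 0]], [a_n, a_{n−1}]ᵀ = A·[a_{n−1}, a_{n−2}]ᵀ, so [a_11, a_10]ᵀ = A¹⁰·[a_1, a_0]ᵀ.
A¹⁰ = [[17711, −6765], [6765, −2584]], giving [a_11, a_10]ᵀ = [[32838], [12543]].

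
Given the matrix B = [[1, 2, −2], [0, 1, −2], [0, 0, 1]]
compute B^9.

B = I + N where N = [[0, 2, −2], [0, 0, −2], [0, 0, 0]] is strictly upper-triangular, so N^3 = 0.
(I + N)^9 = I + 9·N + 36·N^2 = [[1, 18, −162], [0, 1, −18], [0, 0, 1]].

[[1, 18, −162], [0, 1, −18], [0, 0, 1]]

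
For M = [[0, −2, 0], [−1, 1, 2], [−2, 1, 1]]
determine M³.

M² = [[2, −2, −4], [−5, 5, 4], [−3, 6, 3]]
M³ = [[10, −10, −8], [−13, 19, 14], [−12, 15, 15]]

[[10, −10, −8], [−13, 19, 14], [−12, 15, 15]]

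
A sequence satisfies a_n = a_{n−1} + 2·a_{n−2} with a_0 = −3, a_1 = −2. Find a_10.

−1708

With companion matrix M = [[1, 2], [1, 0]], [a_n, a_{n−1}]ᵀ = M·[a_{n−1}, a_{n−2}]ᵀ, so [a_10, a_9]ᵀ = M⁹·[a_1, a_0]ᵀ.
M⁹ = [[341, 342], [171, 170]], giving [a_10, a_9]ᵀ = [[−1708], [−852]].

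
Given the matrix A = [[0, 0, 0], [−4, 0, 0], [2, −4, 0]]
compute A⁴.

A is strictly triangular, hence nilpotent: A³ = 0, so A⁴ = 0.

[[0, 0, 0], [0, 0, 0], [0, 0, 0]]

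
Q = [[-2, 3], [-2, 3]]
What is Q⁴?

Q² = Q (a projection; rank 1, trace 1), so Q⁴ = Q.

[[-2, 3], [-2, 3]]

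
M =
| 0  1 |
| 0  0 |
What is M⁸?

[[0, 0], [0, 0]]

M is strictly triangular, hence nilpotent: M² = 0, so M⁸ = 0.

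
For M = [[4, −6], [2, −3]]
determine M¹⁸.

[[4, −6], [2, −3]]

M² = M (a projection; rank 1, trace 1), so M¹⁸ = M.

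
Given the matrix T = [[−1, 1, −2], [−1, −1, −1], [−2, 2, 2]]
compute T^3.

T^2 = [[4, −6, −3], [4, −2, 1], [−4, 0, 6]]
T^3 = [[8, 4, −8], [−4, 8, −4], [−8, 8, 20]]

[[8, 4, −8], [−4, 8, −4], [−8, 8, 20]]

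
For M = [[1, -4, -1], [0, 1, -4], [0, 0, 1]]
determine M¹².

[[1, -48, 1044], [0, 1, -48], [0, 0, 1]]

M = I + N where N = [[0, -4, -1], [0, 0, -4], [0, 0, 0]] is strictly upper-triangular, so N³ = 0.
(I + N)¹² = I + 12·N + 66·N² = [[1, -48, 1044], [0, 1, -48], [0, 0, 1]].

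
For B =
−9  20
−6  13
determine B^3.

tr B = 4 and det B = 3, so the characteristic polynomial is λ² − (4)λ + (3) with roots 1 and 3.
Eigenvectors give P = [[2, 5], [1, 3]] with P⁻¹ = [[3, −5], [−1, 2]], and B = P·diag(1, 3)·P⁻¹.
Then B^3 = P·diag(1, 27)·P⁻¹ = [[2, 135], [1, 81]] · [[3, −5], [−1, 2]] = [[−129, 260], [−78, 157]].

[[−129, 260], [−78, 157]]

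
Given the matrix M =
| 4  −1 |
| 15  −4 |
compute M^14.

[[1, 0], [0, 1]]

M² = I (check: tr M = 0 and det M = −1), so M^14 = I since 14 is even.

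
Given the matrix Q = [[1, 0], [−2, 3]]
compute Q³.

[[1, 0], [−26, 27]]

tr Q = 4 and det Q = 3, so the characteristic polynomial is λ² − (4)λ + (3) with roots 3 and 1.
Eigenvectors give P = [[0, 1], [−1, 1]] with P⁻¹ = [[1, −1], [1, 0]], and Q = P·diag(3, 1)·P⁻¹.
Then Q³ = P·diag(27, 1)·P⁻¹ = [[0, 1], [−27, 1]] · [[1, −1], [1, 0]] = [[1, 0], [−26, 27]].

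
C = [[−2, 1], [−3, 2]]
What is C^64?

[[1, 0], [0, 1]]

C² = I (check: tr C = 0 and det C = −1), so C^64 = I since 64 is even.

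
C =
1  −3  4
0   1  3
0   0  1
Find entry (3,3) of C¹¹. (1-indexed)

1

C = I + N where N = [[0, −3, 4], [0, 0, 3], [0, 0, 0]] is strictly upper-triangular, so N³ = 0.
(I + N)¹¹ = I + 11·N + 55·N² = [[1, −33, −451], [0, 1, 33], [0, 0, 1]].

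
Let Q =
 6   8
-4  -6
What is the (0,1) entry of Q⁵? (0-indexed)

tr Q = 0 and det Q = -4, so the characteristic polynomial is λ² − (0)λ + (-4) with roots 2 and -2.
Eigenvectors give P = [[-2, -1], [1, 1]] with P⁻¹ = [[-1, -1], [1, 2]], and Q = P·diag(2, -2)·P⁻¹.
Then Q⁵ = P·diag(32, -32)·P⁻¹ = [[-64, 32], [32, -32]] · [[-1, -1], [1, 2]] = [[96, 128], [-64, -96]].

128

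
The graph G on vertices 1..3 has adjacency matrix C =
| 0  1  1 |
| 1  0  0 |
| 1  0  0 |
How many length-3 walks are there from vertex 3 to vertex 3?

The number of length-3 walks from vertex 3 to vertex 3 is entry (3,3) of C³, where C is the adjacency matrix.
C² = [[2, 0, 0], [0, 1, 1], [0, 1, 1]]
C³ = [[0, 2, 2], [2, 0, 0], [2, 0, 0]]

0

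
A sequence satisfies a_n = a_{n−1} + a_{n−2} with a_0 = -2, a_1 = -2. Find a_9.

With companion matrix B = [[1, 1], [1, 0]], [a_n, a_{n−1}]ᵀ = B·[a_{n−1}, a_{n−2}]ᵀ, so [a_9, a_8]ᵀ = B⁸·[a_1, a_0]ᵀ.
B⁸ = [[34, 21], [21, 13]], giving [a_9, a_8]ᵀ = [[-110], [-68]].

-110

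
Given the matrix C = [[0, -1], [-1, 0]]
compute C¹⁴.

C² = I (check: tr C = 0 and det C = -1), so C¹⁴ = I since 14 is even.

[[1, 0], [0, 1]]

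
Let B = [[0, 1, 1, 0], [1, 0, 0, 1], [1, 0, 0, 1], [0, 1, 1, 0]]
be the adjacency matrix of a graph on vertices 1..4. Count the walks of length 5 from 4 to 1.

The number of length-5 walks from vertex 4 to vertex 1 is entry (4,1) of B⁵, where B is the adjacency matrix.
B² = [[2, 0, 0, 2], [0, 2, 2, 0], [0, 2, 2, 0], [2, 0, 0, 2]]
B³ = [[0, 4, 4, 0], [4, 0, 0, 4], [4, 0, 0, 4], [0, 4, 4, 0]]
B⁴ = [[8, 0, 0, 8], [0, 8, 8, 0], [0, 8, 8, 0], [8, 0, 0, 8]]
B⁵ = [[0, 16, 16, 0], [16, 0, 0, 16], [16, 0, 0, 16], [0, 16, 16, 0]]

0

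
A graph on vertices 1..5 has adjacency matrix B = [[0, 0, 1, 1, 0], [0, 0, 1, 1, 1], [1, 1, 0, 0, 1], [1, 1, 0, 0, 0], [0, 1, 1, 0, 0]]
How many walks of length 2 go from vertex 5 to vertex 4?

The number of length-2 walks from vertex 5 to vertex 4 is entry (5,4) of B², where B is the adjacency matrix.
B² = [[2, 2, 0, 0, 1], [2, 3, 1, 0, 1], [0, 1, 3, 2, 1], [0, 0, 2, 2, 1], [1, 1, 1, 1, 2]]

1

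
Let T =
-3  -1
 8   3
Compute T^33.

[[-3, -1], [8, 3]]

T² = I (check: tr T = 0 and det T = -1), so T^33 = T since 33 is odd.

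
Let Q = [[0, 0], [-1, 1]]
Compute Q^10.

[[0, 0], [-1, 1]]

Q² = Q (a projection; rank 1, trace 1), so Q^10 = Q.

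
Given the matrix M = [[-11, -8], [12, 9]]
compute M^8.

tr M = -2 and det M = -3, so the characteristic polynomial is λ² − (-2)λ + (-3) with roots -3 and 1.
Eigenvectors give P = [[1, -2], [-1, 3]] with P⁻¹ = [[3, 2], [1, 1]], and M = P·diag(-3, 1)·P⁻¹.
Then M^8 = P·diag(6561, 1)·P⁻¹ = [[6561, -2], [-6561, 3]] · [[3, 2], [1, 1]] = [[19681, 13120], [-19680, -13119]].

[[19681, 13120], [-19680, -13119]]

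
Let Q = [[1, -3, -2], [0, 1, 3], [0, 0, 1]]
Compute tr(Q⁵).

Q = I + N where N = [[0, -3, -2], [0, 0, 3], [0, 0, 0]] is strictly upper-triangular, so N³ = 0.
(I + N)⁵ = I + 5·N + 10·N² = [[1, -15, -100], [0, 1, 15], [0, 0, 1]].

3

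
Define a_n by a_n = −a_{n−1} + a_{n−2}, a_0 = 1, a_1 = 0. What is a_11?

With companion matrix Q = [[−1, 1], [1, 0]], [a_n, a_{n−1}]ᵀ = Q·[a_{n−1}, a_{n−2}]ᵀ, so [a_11, a_10]ᵀ = Q¹⁰·[a_1, a_0]ᵀ.
Q¹⁰ = [[89, −55], [−55, 34]], giving [a_11, a_10]ᵀ = [[−55], [34]].

−55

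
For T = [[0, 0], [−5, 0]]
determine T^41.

[[0, 0], [0, 0]]

T is strictly triangular, hence nilpotent: T^2 = 0, so T^41 = 0.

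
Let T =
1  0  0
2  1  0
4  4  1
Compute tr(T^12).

T = I + N where N = [[0, 0, 0], [2, 0, 0], [4, 4, 0]] is strictly lower-triangular, so N^3 = 0.
(I + N)^12 = I + 12·N + 66·N^2 = [[1, 0, 0], [24, 1, 0], [576, 48, 1]].

3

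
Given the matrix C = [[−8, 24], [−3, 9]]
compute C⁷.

[[−8, 24], [−3, 9]]

C² = C (a projection; rank 1, trace 1), so C⁷ = C.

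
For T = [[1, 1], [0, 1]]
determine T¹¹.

[[1, 11], [0, 1]]

T = I + N where N = [[0, 1], [0, 0]] is strictly upper-triangular, so N² = 0.
(I + N)¹¹ = I + 11·N = [[1, 11], [0, 1]].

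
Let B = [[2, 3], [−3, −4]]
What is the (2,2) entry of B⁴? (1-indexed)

B² = [[−5, −6], [6, 7]]
B³ = [[8, 9], [−9, −10]]
B⁴ = [[−11, −12], [12, 13]]

13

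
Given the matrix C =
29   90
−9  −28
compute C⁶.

[[631, 1890], [−189, −566]]

tr C = 1 and det C = −2, so the characteristic polynomial is λ² − (1)λ + (−2) with roots −1 and 2.
Eigenvectors give P = [[−3, 10], [1, −3]] with P⁻¹ = [[3, 10], [1, 3]], and C = P·diag(−1, 2)·P⁻¹.
Then C⁶ = P·diag(1, 64)·P⁻¹ = [[−3, 640], [1, −192]] · [[3, 10], [1, 3]] = [[631, 1890], [−189, −566]].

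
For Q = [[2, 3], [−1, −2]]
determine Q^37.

[[2, 3], [−1, −2]]

Q² = I (check: tr Q = 0 and det Q = −1), so Q^37 = Q since 37 is odd.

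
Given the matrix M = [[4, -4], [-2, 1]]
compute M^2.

[[24, -20], [-10, 9]]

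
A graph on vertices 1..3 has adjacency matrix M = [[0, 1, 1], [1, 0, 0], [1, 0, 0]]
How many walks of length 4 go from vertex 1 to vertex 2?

0

The number of length-4 walks from vertex 1 to vertex 2 is entry (1,2) of M⁴, where M is the adjacency matrix.
M² = [[2, 0, 0], [0, 1, 1], [0, 1, 1]]
M³ = [[0, 2, 2], [2, 0, 0], [2, 0, 0]]
M⁴ = [[4, 0, 0], [0, 2, 2], [0, 2, 2]]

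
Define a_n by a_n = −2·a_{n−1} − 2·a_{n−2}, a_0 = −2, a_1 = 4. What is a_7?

0

With companion matrix C = [[−2, −2], [1, 0]], [a_n, a_{n−1}]ᵀ = C·[a_{n−1}, a_{n−2}]ᵀ, so [a_7, a_6]ᵀ = C⁶·[a_1, a_0]ᵀ.
C⁶ = [[−8, −16], [8, 8]], giving [a_7, a_6]ᵀ = [[0], [16]].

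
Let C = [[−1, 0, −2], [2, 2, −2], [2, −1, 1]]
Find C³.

C² = [[−3, 2, 0], [−2, 6, −10], [−2, −3, −1]]
C³ = [[7, 4, 2], [−6, 22, −18], [−6, −5, 9]]

[[7, 4, 2], [−6, 22, −18], [−6, −5, 9]]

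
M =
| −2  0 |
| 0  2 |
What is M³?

M² = [[4, 0], [0, 4]]
M³ = [[−8, 0], [0, 8]]

[[−8, 0], [0, 8]]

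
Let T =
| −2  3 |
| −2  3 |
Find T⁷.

[[−2, 3], [−2, 3]]

T² = T (a projection; rank 1, trace 1), so T⁷ = T.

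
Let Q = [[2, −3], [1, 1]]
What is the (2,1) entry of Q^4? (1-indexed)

−3

Q^2 = [[1, −9], [3, −2]]
Q^3 = [[−7, −12], [4, −11]]
Q^4 = [[−26, 9], [−3, −23]]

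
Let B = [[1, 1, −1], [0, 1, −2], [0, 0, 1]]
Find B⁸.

[[1, 8, −64], [0, 1, −16], [0, 0, 1]]

B = I + N where N = [[0, 1, −1], [0, 0, −2], [0, 0, 0]] is strictly upper-triangular, so N³ = 0.
(I + N)⁸ = I + 8·N + 28·N² = [[1, 8, −64], [0, 1, −16], [0, 0, 1]].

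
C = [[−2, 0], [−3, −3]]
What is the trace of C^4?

97

C^2 = [[4, 0], [15, 9]]
C^3 = [[−8, 0], [−57, −27]]
C^4 = [[16, 0], [195, 81]]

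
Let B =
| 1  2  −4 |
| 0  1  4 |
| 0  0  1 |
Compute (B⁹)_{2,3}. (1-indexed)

B = I + N where N = [[0, 2, −4], [0, 0, 4], [0, 0, 0]] is strictly upper-triangular, so N³ = 0.
(I + N)⁹ = I + 9·N + 36·N² = [[1, 18, 252], [0, 1, 36], [0, 0, 1]].

36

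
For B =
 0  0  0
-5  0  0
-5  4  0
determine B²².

B is strictly triangular, hence nilpotent: B³ = 0, so B²² = 0.

[[0, 0, 0], [0, 0, 0], [0, 0, 0]]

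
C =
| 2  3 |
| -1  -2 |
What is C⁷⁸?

[[1, 0], [0, 1]]

C² = I (check: tr C = 0 and det C = -1), so C⁷⁸ = I since 78 is even.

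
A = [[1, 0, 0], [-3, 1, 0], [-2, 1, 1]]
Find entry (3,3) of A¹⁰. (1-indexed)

A = I + N where N = [[0, 0, 0], [-3, 0, 0], [-2, 1, 0]] is strictly lower-triangular, so N³ = 0.
(I + N)¹⁰ = I + 10·N + 45·N² = [[1, 0, 0], [-30, 1, 0], [-155, 10, 1]].

1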